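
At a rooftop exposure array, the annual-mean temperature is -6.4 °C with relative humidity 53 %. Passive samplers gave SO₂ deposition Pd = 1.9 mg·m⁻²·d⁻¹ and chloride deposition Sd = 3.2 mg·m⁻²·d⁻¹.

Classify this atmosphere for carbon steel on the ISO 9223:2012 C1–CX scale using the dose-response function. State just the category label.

carbon steel: T≤10 °C ⇒ hinge +0.150·(-6.4−10) = -2.4600
  sulphur-dioxide contribution → 0.6094 μm/a
  chloride contribution → 0.9337 μm/a
  total first-year rate 1.543 μm/a
ISO 9223 Table 2 (carbon steel): 1.3 < 1.54 ≤ 25 μm/a ⇒ C2

C2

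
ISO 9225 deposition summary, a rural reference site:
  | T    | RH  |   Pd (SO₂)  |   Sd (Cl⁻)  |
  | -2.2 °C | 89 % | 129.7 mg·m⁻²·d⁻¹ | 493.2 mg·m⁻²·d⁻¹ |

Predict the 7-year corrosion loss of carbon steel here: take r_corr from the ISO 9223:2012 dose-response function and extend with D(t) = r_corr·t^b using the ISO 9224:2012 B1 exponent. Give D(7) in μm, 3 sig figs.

D(7) = 286 μm

carbon steel: T≤10 °C ⇒ hinge +0.150·(-2.2−10) = -1.8300
  sulphur-dioxide contribution → 21.13 μm/a
  chloride contribution → 82.33 μm/a
  ⇒ r_corr(carbon steel) = 103.5 μm/a
Long-term exponent b (ISO 9224 Table 2, B1) = 0.523
  D(7) = 103.5 × 7^0.523 = 103.5 × 2.767 = 286.3 μm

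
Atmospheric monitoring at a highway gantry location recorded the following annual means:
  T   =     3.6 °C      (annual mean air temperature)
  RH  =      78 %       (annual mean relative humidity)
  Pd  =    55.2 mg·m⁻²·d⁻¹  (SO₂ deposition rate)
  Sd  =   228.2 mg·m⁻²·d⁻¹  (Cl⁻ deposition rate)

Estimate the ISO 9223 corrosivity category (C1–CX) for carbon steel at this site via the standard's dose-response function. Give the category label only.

C4

carbon steel: f(T) = +0.150·(T−10) [T≤10 °C] = -0.9600
  SO₂ term: 1.77·55.2^0.52·exp(0.02·78-0.9600) = 25.96
  Sd branch = 0.102·Sd^0.62·e^(0.033·RH+0.04·T) = 44.79 μm/a
  sum: 25.96 + 44.79 → r_corr = 70.75 μm/a
Category bounds: 50…80 μm/a bracket r_corr ⇒ C4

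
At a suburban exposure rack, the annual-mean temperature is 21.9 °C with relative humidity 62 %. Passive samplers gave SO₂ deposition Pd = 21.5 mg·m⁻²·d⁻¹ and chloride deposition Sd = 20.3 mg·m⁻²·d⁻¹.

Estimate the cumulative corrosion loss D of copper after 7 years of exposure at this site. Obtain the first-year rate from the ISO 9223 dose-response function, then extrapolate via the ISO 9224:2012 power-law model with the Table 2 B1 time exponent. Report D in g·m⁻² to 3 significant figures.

D(7) = 26.4 g·m⁻²

copper: temperature factor f = -0.080·(11.9) = -0.9520
  Pd branch = 0.0053·Pd^0.26·e^(0.059·RH+f) = 0.1762 μm/a
  Cl⁻ term: 0.01025·20.3^0.27·exp(0.036·62+0.049·21.9) = 0.6297
  sum: 0.1762 + 0.6297 → r_corr = 0.8059 μm/a
Long-term exponent b (ISO 9224 Table 2, B1) = 0.667
  D(7) = 0.8059 × 7^0.667 = 0.8059 × 3.662 = 2.951 μm
  Mass loss = 2.951 μm × 8.96 g/cm³ = 26.44 g·m⁻²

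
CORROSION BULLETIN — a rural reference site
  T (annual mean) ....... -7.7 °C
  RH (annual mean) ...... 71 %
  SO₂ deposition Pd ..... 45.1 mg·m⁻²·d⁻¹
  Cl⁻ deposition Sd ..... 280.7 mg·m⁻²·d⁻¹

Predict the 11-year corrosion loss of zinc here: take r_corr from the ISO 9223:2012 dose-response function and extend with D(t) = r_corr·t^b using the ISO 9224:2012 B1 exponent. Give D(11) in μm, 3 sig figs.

zinc: T≤10 °C ⇒ hinge +0.038·(-7.7−10) = -0.6726
  SO₂ term: 0.0129·45.1^0.44·exp(0.046·71-0.6726) = 0.922
  Sd branch = 0.0175·Sd^0.57·e^(0.008·RH+0.085·T) = 0.399 μm/a
  r_corr = 0.922 + 0.399 = 1.321 μm/a
ISO 9224: D(t) = r_corr · t^b with b = 0.813 (zinc, B1)
  D(11) = 1.321 × 11^0.813 = 1.321 × 7.025 = 9.28 μm

D(11) = 9.28 μm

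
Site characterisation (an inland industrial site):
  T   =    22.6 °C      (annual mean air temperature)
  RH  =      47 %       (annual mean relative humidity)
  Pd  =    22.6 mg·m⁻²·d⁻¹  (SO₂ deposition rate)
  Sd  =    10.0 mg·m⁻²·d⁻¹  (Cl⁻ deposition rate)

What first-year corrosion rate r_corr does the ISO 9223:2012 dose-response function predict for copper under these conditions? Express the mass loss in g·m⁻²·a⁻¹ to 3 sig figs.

r_corr = 3.43 g·m⁻²·a⁻¹

copper: f(T) = -0.080·(T−10) [T>10 °C] = -1.0080
  sulphur-dioxide contribution → 0.06964 μm/a
  chloride contribution → 0.3137 μm/a
  total first-year rate 0.3833 μm/a
Convert to mass loss: 0.3833 μm/a × 8.96 g/cm³ = 3.435 g·m⁻²·a⁻¹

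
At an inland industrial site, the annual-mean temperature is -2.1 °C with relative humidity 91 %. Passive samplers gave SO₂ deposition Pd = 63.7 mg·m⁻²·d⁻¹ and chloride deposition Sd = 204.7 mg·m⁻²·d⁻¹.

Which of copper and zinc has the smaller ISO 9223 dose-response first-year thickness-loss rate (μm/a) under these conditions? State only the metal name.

copper: f(T) = +0.126·(T−10) [T≤10 °C] = -1.5246
  sulphur-dioxide contribution → 0.7294 μm/a
  chloride contribution → 1.03 μm/a
  ⇒ r_corr(copper) = 1.759 μm/a
zinc: T≤10 °C ⇒ hinge +0.038·(-2.1−10) = -0.4598
  sulphur-dioxide contribution → 3.332 μm/a
  chloride contribution → 0.6295 μm/a
  ⇒ r_corr(zinc) = 3.961 μm/a
Ordering by μm/a: zinc (3.96) > copper (1.76)

copper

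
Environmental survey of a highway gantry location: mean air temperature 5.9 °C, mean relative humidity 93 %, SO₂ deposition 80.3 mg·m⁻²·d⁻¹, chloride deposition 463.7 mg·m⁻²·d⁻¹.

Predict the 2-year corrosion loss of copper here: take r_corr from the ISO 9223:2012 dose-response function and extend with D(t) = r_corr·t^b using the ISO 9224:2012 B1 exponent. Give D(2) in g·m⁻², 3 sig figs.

D(2) = 63.0 g·m⁻²

copper: T≤10 °C ⇒ hinge +0.126·(5.9−10) = -0.5166
  SO₂ term: 0.0053·80.3^0.26·exp(0.059·93-0.5166) = 2.388
  Sd branch = 0.01025·Sd^0.27·e^(0.036·RH+0.049·T) = 2.043 μm/a
  sum: 2.388 + 2.043 → r_corr = 4.431 μm/a
Power-law: D(2) = r_corr · 2^0.667
  D(2) = 4.431 × 2^0.667 = 4.431 × 1.588 = 7.035 μm
  Mass loss = 7.035 μm × 8.96 g/cm³ = 63.04 g·m⁻²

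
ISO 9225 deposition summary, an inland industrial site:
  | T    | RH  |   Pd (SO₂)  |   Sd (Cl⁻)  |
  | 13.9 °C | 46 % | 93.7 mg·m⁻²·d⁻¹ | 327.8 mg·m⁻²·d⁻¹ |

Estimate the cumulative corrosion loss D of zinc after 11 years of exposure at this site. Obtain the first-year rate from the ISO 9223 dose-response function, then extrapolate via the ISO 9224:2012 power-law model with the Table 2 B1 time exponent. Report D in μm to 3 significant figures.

zinc: temperature factor f = -0.071·(3.9) = -0.2769
  SO₂ term: 0.0129·93.7^0.44·exp(0.046·46-0.2769) = 0.5982
  Sd branch = 0.0175·Sd^0.57·e^(0.008·RH+0.085·T) = 2.238 μm/a
  sum: 0.5982 + 2.238 → r_corr = 2.836 μm/a
Long-term exponent b (ISO 9224 Table 2, B1) = 0.813
  D(11) = 2.836 × 11^0.813 = 2.836 × 7.025 = 19.93 μm

D(11) = 19.9 μm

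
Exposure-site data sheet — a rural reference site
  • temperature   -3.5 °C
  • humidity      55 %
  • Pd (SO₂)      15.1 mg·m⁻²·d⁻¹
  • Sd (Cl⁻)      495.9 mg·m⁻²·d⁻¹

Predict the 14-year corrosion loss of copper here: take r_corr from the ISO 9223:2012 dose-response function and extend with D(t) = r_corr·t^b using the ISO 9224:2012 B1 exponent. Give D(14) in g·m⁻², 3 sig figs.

D(14) = 20.0 g·m⁻²

copper: f(T) = +0.126·(T−10) [T≤10 °C] = -1.7010
  SO₂ term: 0.0053·15.1^0.26·exp(0.059·55-1.7010) = 0.05028
  Cl⁻ term: 0.01025·495.9^0.27·exp(0.036·55+0.049·-3.5) = 0.3341
  r_corr = 0.05028 + 0.3341 = 0.3844 μm/a
Long-term exponent b (ISO 9224 Table 2, B1) = 0.667
  D(14) = 0.3844 × 14^0.667 = 0.3844 × 5.814 = 2.235 μm
  Mass loss = 2.235 μm × 8.96 g/cm³ = 20.02 g·m⁻²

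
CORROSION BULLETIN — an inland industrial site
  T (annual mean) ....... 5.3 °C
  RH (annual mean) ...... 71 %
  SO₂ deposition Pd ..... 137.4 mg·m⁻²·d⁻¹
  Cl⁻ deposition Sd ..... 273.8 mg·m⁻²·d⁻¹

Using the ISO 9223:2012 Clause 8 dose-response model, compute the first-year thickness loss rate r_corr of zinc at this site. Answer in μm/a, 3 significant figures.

r_corr = 3.65 μm/a

zinc: temperature factor f = +0.038·(-4.7) = -0.1786
  SO₂ term: 0.0129·137.4^0.44·exp(0.046·71-0.1786) = 2.467
  Sd branch = 0.0175·Sd^0.57·e^(0.008·RH+0.085·T) = 1.188 μm/a
  r_corr = 2.467 + 1.188 = 3.655 μm/a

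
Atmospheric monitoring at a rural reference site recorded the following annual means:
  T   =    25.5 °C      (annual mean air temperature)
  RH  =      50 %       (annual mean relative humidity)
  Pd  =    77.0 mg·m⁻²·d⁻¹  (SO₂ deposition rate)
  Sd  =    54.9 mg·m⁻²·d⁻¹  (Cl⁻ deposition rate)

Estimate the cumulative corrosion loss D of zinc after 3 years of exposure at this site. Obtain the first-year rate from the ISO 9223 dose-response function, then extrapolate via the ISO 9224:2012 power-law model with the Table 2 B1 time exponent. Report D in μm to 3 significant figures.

D(3) = 6.17 μm

zinc: temperature factor f = -0.071·(15.5) = -1.1005
  sulphur-dioxide contribution → 0.2895 μm/a
  chloride contribution → 2.237 μm/a
  total first-year rate 2.526 μm/a
Long-term exponent b (ISO 9224 Table 2, B1) = 0.813
  D(3) = 2.526 × 3^0.813 = 2.526 × 2.443 = 6.172 μm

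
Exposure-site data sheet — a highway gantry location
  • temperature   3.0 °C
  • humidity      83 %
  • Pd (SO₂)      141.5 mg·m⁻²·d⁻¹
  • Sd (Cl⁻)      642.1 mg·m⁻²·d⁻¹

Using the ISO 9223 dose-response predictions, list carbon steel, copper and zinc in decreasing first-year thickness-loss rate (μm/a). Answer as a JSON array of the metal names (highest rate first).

carbon steel: temperature factor f = +0.150·(-7.0) = -1.0500
  sulphur-dioxide contribution → 42.78 μm/a
  chloride contribution → 97.94 μm/a
  ⇒ r_corr(carbon steel) = 140.7 μm/a
copper: T≤10 °C ⇒ hinge +0.126·(3.0−10) = -0.8820
  sulphur-dioxide contribution → 1.065 μm/a
  chloride contribution → 1.35 μm/a
  ⇒ r_corr(copper) = 2.414 μm/a
zinc: f(T) = +0.038·(T−10) [T≤10 °C] = -0.2660
  sulphur-dioxide contribution → 3.977 μm/a
  chloride contribution → 1.748 μm/a
  total first-year rate 5.725 μm/a
Ordering by μm/a: carbon steel (141) > zinc (5.72) > copper (2.41)

["carbon steel", "zinc", "copper"]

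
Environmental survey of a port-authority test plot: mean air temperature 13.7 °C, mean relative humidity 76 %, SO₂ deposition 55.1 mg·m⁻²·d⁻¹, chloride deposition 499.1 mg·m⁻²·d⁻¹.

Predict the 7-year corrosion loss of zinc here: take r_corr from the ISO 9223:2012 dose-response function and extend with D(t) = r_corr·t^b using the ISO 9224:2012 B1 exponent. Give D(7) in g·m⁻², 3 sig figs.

zinc: T>10 °C ⇒ hinge -0.071·(13.7−10) = -0.2627
  Pd branch = 0.0129·Pd^0.44·e^(0.046·RH+f) = 1.909 μm/a
  Sd branch = 0.0175·Sd^0.57·e^(0.008·RH+0.085·T) = 3.555 μm/a
  r_corr = 1.909 + 3.555 = 5.464 μm/a
Power-law: D(7) = r_corr · 7^0.813
  D(7) = 5.464 × 7^0.813 = 5.464 × 4.865 = 26.58 μm
  Mass loss = 26.58 μm × 7.14 g/cm³ = 189.8 g·m⁻²

D(7) = 190 g·m⁻²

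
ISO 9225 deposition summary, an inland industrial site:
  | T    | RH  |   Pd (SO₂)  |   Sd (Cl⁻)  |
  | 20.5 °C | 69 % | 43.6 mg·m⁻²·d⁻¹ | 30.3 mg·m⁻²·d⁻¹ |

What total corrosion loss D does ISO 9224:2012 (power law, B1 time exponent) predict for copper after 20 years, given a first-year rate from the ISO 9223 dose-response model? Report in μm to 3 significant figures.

copper: f(T) = -0.080·(T−10) [T>10 °C] = -0.8400
  SO₂ term: 0.0053·43.6^0.26·exp(0.059·69-0.8400) = 0.3579
  Sd branch = 0.01025·Sd^0.27·e^(0.036·RH+0.049·T) = 0.8428 μm/a
  sum: 0.3579 + 0.8428 → r_corr = 1.201 μm/a
ISO 9224: D(t) = r_corr · t^b with b = 0.667 (copper, B1)
  D(20) = 1.201 × 20^0.667 = 1.201 × 7.375 = 8.856 μm

D(20) = 8.86 μm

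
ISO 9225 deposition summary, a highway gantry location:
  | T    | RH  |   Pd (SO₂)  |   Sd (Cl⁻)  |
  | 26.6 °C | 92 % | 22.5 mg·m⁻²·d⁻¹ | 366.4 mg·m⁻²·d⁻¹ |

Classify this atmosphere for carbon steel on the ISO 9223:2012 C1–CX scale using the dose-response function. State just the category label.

CX

carbon steel: T>10 °C ⇒ hinge -0.054·(26.6−10) = -0.8964
  SO₂ term: 1.77·22.5^0.52·exp(0.02·92-0.8964) = 22.96
  Cl⁻ term: 0.102·366.4^0.62·exp(0.033·92+0.04·26.6) = 239.3
  sum: 22.96 + 239.3 → r_corr = 262.2 μm/a
Category bounds: 200…700 μm/a bracket r_corr ⇒ CX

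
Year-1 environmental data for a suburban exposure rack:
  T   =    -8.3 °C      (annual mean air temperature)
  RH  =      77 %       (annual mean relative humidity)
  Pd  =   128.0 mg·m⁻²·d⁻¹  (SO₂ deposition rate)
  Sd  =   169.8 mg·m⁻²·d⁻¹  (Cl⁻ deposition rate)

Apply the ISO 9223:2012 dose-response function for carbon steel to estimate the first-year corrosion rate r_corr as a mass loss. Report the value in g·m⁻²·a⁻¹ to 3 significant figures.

carbon steel: T≤10 °C ⇒ hinge +0.150·(-8.3−10) = -2.7450
  SO₂ term: 1.77·128.0^0.52·exp(0.02·77-2.7450) = 6.613
  Sd branch = 0.102·Sd^0.62·e^(0.033·RH+0.04·T) = 22.41 μm/a
  sum: 6.613 + 22.41 → r_corr = 29.03 μm/a
Convert to mass loss: 29.03 μm/a × 7.85 g/cm³ = 227.9 g·m⁻²·a⁻¹

r_corr = 228 g·m⁻²·a⁻¹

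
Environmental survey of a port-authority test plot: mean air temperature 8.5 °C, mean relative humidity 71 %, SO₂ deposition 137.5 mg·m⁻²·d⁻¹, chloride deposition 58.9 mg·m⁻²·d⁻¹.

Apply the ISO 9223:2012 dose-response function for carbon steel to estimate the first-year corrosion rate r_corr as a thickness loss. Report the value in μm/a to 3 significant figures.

r_corr = 94.3 μm/a

carbon steel: f(T) = +0.150·(T−10) [T≤10 °C] = -0.2250
  Pd branch = 1.77·Pd^0.52·e^(0.02·RH+f) = 75.66 μm/a
  Cl⁻ term: 0.102·58.9^0.62·exp(0.033·71+0.04·8.5) = 18.68
  sum: 75.66 + 18.68 → r_corr = 94.34 μm/a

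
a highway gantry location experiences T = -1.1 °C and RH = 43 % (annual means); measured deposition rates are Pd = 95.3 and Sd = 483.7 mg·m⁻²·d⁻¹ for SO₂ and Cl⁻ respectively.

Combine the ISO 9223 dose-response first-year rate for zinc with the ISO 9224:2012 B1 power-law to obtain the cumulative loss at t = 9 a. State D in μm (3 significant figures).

D(9) = 7.26 μm

zinc: temperature factor f = +0.038·(-11.1) = -0.4218
  sulphur-dioxide contribution → 0.4542 μm/a
  chloride contribution → 0.7621 μm/a
  total first-year rate 1.216 μm/a
Power-law: D(9) = r_corr · 9^0.813
  D(9) = 1.216 × 9^0.813 = 1.216 × 5.968 = 7.259 μm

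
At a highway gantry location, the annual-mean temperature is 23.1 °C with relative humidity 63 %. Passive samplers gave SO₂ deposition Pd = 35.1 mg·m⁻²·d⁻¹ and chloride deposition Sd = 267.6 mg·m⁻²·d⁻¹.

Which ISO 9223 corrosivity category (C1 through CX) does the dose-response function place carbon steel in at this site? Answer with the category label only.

C5

carbon steel: f(T) = -0.054·(T−10) [T>10 °C] = -0.7074
  sulphur-dioxide contribution → 19.57 μm/a
  chloride contribution → 65.74 μm/a
  ⇒ r_corr(carbon steel) = 85.31 μm/a
Category bounds: 80…200 μm/a bracket r_corr ⇒ C5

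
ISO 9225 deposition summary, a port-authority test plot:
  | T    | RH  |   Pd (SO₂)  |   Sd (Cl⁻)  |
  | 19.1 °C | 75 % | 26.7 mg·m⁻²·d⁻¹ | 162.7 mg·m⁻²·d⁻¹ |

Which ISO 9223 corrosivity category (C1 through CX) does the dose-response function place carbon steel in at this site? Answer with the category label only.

C5

carbon steel: T>10 °C ⇒ hinge -0.054·(19.1−10) = -0.4914
  sulphur-dioxide contribution → 26.78 μm/a
  chloride contribution → 61.14 μm/a
  ⇒ r_corr(carbon steel) = 87.92 μm/a
87.9 μm/a falls in (80, 200] for carbon steel → category C5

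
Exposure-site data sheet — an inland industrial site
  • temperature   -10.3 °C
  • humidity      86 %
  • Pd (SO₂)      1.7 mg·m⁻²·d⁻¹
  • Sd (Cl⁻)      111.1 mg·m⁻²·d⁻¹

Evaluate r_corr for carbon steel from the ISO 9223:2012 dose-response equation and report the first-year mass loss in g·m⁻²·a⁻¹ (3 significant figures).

carbon steel: temperature factor f = +0.150·(-20.3) = -3.0450
  SO₂ term: 1.77·1.7^0.52·exp(0.02·86-3.0450) = 0.62
  Sd branch = 0.102·Sd^0.62·e^(0.033·RH+0.04·T) = 21.41 μm/a
  sum: 0.62 + 21.41 → r_corr = 22.03 μm/a
Convert to mass loss: 22.03 μm/a × 7.85 g/cm³ = 172.9 g·m⁻²·a⁻¹

r_corr = 173 g·m⁻²·a⁻¹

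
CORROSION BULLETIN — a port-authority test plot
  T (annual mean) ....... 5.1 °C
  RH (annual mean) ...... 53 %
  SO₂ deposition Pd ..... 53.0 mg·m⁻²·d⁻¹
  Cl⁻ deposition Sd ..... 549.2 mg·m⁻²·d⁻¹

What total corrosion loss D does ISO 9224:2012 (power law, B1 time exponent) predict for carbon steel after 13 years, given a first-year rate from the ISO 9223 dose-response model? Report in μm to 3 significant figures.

D(13) = 211 μm

carbon steel: f(T) = +0.150·(T−10) [T≤10 °C] = -0.7350
  SO₂ term: 1.77·53.0^0.52·exp(0.02·53-0.7350) = 19.31
  Cl⁻ term: 0.102·549.2^0.62·exp(0.033·53+0.04·5.1) = 35.93
  r_corr = 19.31 + 35.93 = 55.23 μm/a
Long-term exponent b (ISO 9224 Table 2, B1) = 0.523
  D(13) = 55.23 × 13^0.523 = 55.23 × 3.825 = 211.3 μm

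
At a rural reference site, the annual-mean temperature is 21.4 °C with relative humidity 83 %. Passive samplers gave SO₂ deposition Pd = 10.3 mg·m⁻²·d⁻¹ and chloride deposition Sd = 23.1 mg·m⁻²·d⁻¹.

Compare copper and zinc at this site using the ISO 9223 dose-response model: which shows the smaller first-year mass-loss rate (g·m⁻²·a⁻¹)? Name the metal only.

zinc

copper: f(T) = -0.080·(T−10) [T>10 °C] = -0.9120
  SO₂ term: 0.0053·10.3^0.26·exp(0.059·83-0.9120) = 0.5227
  Sd branch = 0.01025·Sd^0.27·e^(0.036·RH+0.049·T) = 1.355 μm/a
  sum: 0.5227 + 1.355 → r_corr = 1.878 μm/a
  mass loss = 1.878 μm/a × 8.96 g/cm³ = 16.83 g·m⁻²·a⁻¹
zinc: T>10 °C ⇒ hinge -0.071·(21.4−10) = -0.8094
  Pd branch = 0.0129·Pd^0.44·e^(0.046·RH+f) = 0.7292 μm/a
  Sd branch = 0.0175·Sd^0.57·e^(0.008·RH+0.085·T) = 1.255 μm/a
  sum: 0.7292 + 1.255 → r_corr = 1.984 μm/a
  mass loss = 1.984 μm/a × 7.14 g/cm³ = 14.17 g·m⁻²·a⁻¹
Ordering by g·m⁻²·a⁻¹: copper (16.8) > zinc (14.2)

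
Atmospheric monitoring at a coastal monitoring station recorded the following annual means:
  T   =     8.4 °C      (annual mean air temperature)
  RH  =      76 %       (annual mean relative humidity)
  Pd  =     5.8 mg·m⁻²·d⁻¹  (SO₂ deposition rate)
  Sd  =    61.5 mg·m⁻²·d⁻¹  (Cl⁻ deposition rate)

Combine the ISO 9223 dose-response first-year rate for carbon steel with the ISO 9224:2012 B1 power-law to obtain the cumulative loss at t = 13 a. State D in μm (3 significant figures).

D(13) = 147 μm

carbon steel: temperature factor f = +0.150·(-1.6) = -0.2400
  sulphur-dioxide contribution → 15.88 μm/a
  chloride contribution → 22.53 μm/a
  total first-year rate 38.41 μm/a
Power-law: D(13) = r_corr · 13^0.523
  D(13) = 38.41 × 13^0.523 = 38.41 × 3.825 = 146.9 μm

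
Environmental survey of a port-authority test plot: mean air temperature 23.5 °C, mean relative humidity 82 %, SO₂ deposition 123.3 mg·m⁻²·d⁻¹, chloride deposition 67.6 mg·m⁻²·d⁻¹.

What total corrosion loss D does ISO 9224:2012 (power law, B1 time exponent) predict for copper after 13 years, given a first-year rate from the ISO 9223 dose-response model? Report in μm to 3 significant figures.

D(13) = 15.1 μm

copper: f(T) = -0.080·(T−10) [T>10 °C] = -1.0800
  SO₂ term: 0.0053·123.3^0.26·exp(0.059·82-1.0800) = 0.7943
  Sd branch = 0.01025·Sd^0.27·e^(0.036·RH+0.049·T) = 1.936 μm/a
  sum: 0.7943 + 1.936 → r_corr = 2.73 μm/a
Long-term exponent b (ISO 9224 Table 2, B1) = 0.667
  D(13) = 2.73 × 13^0.667 = 2.73 × 5.534 = 15.11 μm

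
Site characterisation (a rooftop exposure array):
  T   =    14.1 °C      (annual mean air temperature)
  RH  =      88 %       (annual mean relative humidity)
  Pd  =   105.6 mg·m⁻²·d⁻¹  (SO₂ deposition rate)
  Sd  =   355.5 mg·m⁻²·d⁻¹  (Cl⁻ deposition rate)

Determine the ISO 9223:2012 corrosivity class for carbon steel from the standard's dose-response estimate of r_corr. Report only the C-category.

CX

carbon steel: f(T) = -0.054·(T−10) [T>10 °C] = -0.2214
  sulphur-dioxide contribution → 93 μm/a
  chloride contribution → 124.8 μm/a
  total first-year rate 217.8 μm/a
Category bounds: 200…700 μm/a bracket r_corr ⇒ CX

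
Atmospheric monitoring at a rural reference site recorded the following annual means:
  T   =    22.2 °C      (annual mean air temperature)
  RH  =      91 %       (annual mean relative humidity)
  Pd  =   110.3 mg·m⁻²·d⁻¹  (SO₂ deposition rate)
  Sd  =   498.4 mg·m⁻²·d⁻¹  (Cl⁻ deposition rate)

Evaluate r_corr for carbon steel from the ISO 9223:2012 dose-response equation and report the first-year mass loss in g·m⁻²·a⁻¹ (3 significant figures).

carbon steel: temperature factor f = -0.054·(12.2) = -0.6588
  SO₂ term: 1.77·110.3^0.52·exp(0.02·91-0.6588) = 65.23
  Sd branch = 0.102·Sd^0.62·e^(0.033·RH+0.04·T) = 234.9 μm/a
  sum: 65.23 + 234.9 → r_corr = 300.2 μm/a
Convert to mass loss: 300.2 μm/a × 7.85 g/cm³ = 2356 g·m⁻²·a⁻¹

r_corr = 2.36e+03 g·m⁻²·a⁻¹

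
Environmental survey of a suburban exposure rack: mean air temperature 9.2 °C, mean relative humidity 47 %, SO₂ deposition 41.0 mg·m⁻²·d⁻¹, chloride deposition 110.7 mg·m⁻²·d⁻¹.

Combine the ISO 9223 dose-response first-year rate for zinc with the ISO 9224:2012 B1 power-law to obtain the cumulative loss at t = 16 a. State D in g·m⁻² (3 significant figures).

D(16) = 93.3 g·m⁻²

zinc: temperature factor f = +0.038·(-0.8) = -0.0304
  Pd branch = 0.0129·Pd^0.44·e^(0.046·RH+f) = 0.5571 μm/a
  Cl⁻ term: 0.0175·110.7^0.57·exp(0.008·47+0.085·9.2) = 0.8149
  sum: 0.5571 + 0.8149 → r_corr = 1.372 μm/a
Power-law: D(16) = r_corr · 16^0.813
  D(16) = 1.372 × 16^0.813 = 1.372 × 9.527 = 13.07 μm
  Mass loss = 13.07 μm × 7.14 g/cm³ = 93.33 g·m⁻²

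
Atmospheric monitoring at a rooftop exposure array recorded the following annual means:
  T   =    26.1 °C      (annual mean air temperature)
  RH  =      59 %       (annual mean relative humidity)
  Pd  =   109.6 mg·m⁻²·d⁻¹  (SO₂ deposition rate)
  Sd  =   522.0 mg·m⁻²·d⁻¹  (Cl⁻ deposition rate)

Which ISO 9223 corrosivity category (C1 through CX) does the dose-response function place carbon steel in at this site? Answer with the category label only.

C5

carbon steel: T>10 °C ⇒ hinge -0.054·(26.1−10) = -0.8694
  Pd branch = 1.77·Pd^0.52·e^(0.02·RH+f) = 27.77 μm/a
  Sd branch = 0.102·Sd^0.62·e^(0.033·RH+0.04·T) = 98.29 μm/a
  r_corr = 27.77 + 98.29 = 126.1 μm/a
126 μm/a falls in (80, 200] for carbon steel → category C5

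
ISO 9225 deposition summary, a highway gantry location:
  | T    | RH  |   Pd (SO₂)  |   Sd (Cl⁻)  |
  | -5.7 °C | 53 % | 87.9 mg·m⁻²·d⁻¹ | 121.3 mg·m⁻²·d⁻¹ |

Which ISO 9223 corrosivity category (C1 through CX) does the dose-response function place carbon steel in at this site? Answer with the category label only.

carbon steel: temperature factor f = +0.150·(-15.7) = -2.3550
  Pd branch = 1.77·Pd^0.52·e^(0.02·RH+f) = 4.971 μm/a
  Cl⁻ term: 0.102·121.3^0.62·exp(0.033·53+0.04·-5.7) = 9.144
  sum: 4.971 + 9.144 → r_corr = 14.12 μm/a
14.1 μm/a falls in (1.3, 25] for carbon steel → category C2

C2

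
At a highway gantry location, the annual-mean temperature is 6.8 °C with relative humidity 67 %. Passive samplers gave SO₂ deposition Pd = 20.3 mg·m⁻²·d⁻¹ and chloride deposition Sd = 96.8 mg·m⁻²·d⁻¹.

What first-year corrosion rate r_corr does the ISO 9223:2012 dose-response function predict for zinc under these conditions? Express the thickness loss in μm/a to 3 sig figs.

r_corr = 1.66 μm/a

zinc: temperature factor f = +0.038·(-3.2) = -0.1216
  sulphur-dioxide contribution → 0.9366 μm/a
  chloride contribution → 0.7224 μm/a
  total first-year rate 1.659 μm/a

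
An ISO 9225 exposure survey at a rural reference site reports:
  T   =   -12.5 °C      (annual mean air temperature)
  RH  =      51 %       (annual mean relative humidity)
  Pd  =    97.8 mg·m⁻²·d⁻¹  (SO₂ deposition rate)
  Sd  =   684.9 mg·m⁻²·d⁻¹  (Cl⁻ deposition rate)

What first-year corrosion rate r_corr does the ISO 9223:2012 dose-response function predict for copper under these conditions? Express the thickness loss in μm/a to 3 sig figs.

copper: f(T) = +0.126·(T−10) [T≤10 °C] = -2.8350
  sulphur-dioxide contribution → 0.02076 μm/a
  chloride contribution → 0.2031 μm/a
  total first-year rate 0.2239 μm/a

r_corr = 0.224 μm/a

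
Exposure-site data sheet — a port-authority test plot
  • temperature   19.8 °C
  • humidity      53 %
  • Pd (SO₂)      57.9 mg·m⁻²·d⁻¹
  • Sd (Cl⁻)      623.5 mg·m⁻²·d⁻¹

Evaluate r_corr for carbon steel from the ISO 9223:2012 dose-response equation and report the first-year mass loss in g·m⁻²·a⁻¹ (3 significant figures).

r_corr = 744 g·m⁻²·a⁻¹

carbon steel: temperature factor f = -0.054·(9.8) = -0.5292
  sulphur-dioxide contribution → 24.84 μm/a
  chloride contribution → 69.97 μm/a
  total first-year rate 94.81 μm/a
Convert to mass loss: 94.81 μm/a × 7.85 g/cm³ = 744.3 g·m⁻²·a⁻¹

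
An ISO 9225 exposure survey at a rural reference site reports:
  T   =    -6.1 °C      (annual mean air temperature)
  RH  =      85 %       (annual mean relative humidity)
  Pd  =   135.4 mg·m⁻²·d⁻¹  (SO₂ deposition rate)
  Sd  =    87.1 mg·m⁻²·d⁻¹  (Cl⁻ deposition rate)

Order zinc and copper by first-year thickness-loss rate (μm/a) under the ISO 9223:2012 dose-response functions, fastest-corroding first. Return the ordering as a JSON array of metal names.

zinc: T≤10 °C ⇒ hinge +0.038·(-6.1−10) = -0.6118
  SO₂ term: 0.0129·135.4^0.44·exp(0.046·85-0.6118) = 3.026
  Cl⁻ term: 0.0175·87.1^0.57·exp(0.008·85+0.085·-6.1) = 0.2624
  sum: 3.026 + 0.2624 → r_corr = 3.289 μm/a
copper: f(T) = +0.126·(T−10) [T≤10 °C] = -2.0286
  Pd branch = 0.0053·Pd^0.26·e^(0.059·RH+f) = 0.3762 μm/a
  Cl⁻ term: 0.01025·87.1^0.27·exp(0.036·85+0.049·-6.1) = 0.5416
  sum: 0.3762 + 0.5416 → r_corr = 0.9178 μm/a
Ordering by μm/a: zinc (3.29) > copper (0.918)

["zinc", "copper"]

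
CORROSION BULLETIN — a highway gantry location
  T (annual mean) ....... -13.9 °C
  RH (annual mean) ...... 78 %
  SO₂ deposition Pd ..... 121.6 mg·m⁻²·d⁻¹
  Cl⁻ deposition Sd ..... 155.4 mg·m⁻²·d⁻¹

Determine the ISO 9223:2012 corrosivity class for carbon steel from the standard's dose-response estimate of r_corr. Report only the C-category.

carbon steel: T≤10 °C ⇒ hinge +0.150·(-13.9−10) = -3.5850
  SO₂ term: 1.77·121.6^0.52·exp(0.02·78-3.5850) = 2.836
  Cl⁻ term: 0.102·155.4^0.62·exp(0.033·78+0.04·-13.9) = 17.53
  sum: 2.836 + 17.53 → r_corr = 20.36 μm/a
20.4 μm/a falls in (1.3, 25] for carbon steel → category C2

C2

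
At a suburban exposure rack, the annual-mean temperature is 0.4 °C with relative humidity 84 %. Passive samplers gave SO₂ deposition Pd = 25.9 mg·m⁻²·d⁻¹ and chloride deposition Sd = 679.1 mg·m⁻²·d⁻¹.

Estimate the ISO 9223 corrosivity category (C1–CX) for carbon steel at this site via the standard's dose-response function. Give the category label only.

C5

carbon steel: f(T) = +0.150·(T−10) [T≤10 °C] = -1.4400
  SO₂ term: 1.77·25.9^0.52·exp(0.02·84-1.4400) = 12.22
  Sd branch = 0.102·Sd^0.62·e^(0.033·RH+0.04·T) = 94.45 μm/a
  sum: 12.22 + 94.45 → r_corr = 106.7 μm/a
107 μm/a falls in (80, 200] for carbon steel → category C5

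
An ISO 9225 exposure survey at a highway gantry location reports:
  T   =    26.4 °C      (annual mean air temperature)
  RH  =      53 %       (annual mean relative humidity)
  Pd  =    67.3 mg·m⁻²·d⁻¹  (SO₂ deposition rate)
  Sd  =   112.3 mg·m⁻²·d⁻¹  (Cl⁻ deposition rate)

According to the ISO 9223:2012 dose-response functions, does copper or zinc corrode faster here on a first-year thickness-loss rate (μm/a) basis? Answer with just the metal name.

zinc

copper: f(T) = -0.080·(T−10) [T>10 °C] = -1.3120
  sulphur-dioxide contribution → 0.09723 μm/a
  chloride contribution → 0.9011 μm/a
  total first-year rate 0.9983 μm/a
zinc: temperature factor f = -0.071·(16.4) = -1.1644
  sulphur-dioxide contribution → 0.2938 μm/a
  chloride contribution → 3.719 μm/a
  ⇒ r_corr(zinc) = 4.013 μm/a
Ordering by μm/a: zinc (4.01) > copper (0.998)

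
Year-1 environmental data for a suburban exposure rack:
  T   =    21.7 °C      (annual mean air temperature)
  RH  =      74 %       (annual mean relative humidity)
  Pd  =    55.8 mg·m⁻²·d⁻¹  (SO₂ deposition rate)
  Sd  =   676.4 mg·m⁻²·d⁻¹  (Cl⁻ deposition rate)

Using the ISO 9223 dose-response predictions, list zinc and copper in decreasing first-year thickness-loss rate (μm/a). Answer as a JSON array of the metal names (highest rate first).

zinc: temperature factor f = -0.071·(11.7) = -0.8307
  Pd branch = 0.0129·Pd^0.44·e^(0.046·RH+f) = 0.9924 μm/a
  Sd branch = 0.0175·Sd^0.57·e^(0.008·RH+0.085·T) = 8.211 μm/a
  r_corr = 0.9924 + 8.211 = 9.204 μm/a
copper: T>10 °C ⇒ hinge -0.080·(21.7−10) = -0.9360
  SO₂ term: 0.0053·55.8^0.26·exp(0.059·74-0.9360) = 0.4656
  Cl⁻ term: 0.01025·676.4^0.27·exp(0.036·74+0.049·21.7) = 2.475
  r_corr = 0.4656 + 2.475 = 2.941 μm/a
Ordering by μm/a: zinc (9.2) > copper (2.94)

["zinc", "copper"]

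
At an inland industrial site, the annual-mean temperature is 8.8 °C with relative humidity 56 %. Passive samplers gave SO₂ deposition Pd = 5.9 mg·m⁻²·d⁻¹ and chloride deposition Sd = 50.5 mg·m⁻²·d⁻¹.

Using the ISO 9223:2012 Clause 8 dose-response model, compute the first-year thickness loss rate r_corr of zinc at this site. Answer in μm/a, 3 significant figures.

r_corr = 0.895 μm/a

zinc: temperature factor f = +0.038·(-1.2) = -0.0456
  sulphur-dioxide contribution → 0.3538 μm/a
  chloride contribution → 0.5412 μm/a
  total first-year rate 0.8949 μm/a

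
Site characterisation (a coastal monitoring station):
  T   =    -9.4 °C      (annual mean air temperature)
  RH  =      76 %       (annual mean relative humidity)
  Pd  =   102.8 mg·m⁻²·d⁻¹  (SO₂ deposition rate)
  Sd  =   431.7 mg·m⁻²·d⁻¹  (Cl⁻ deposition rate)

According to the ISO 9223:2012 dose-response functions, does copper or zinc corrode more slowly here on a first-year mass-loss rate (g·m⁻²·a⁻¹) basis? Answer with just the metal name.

copper: f(T) = +0.126·(T−10) [T≤10 °C] = -2.4444
  sulphur-dioxide contribution → 0.1359 μm/a
  chloride contribution → 0.5134 μm/a
  total first-year rate 0.6492 μm/a
  mass loss = 0.6492 μm/a × 8.96 g/cm³ = 5.817 g·m⁻²·a⁻¹
zinc: temperature factor f = +0.038·(-19.4) = -0.7372
  sulphur-dioxide contribution → 1.563 μm/a
  chloride contribution → 0.4593 μm/a
  total first-year rate 2.022 μm/a
  mass loss = 2.022 μm/a × 7.14 g/cm³ = 14.44 g·m⁻²·a⁻¹
Ordering by g·m⁻²·a⁻¹: zinc (14.4) > copper (5.82)

copper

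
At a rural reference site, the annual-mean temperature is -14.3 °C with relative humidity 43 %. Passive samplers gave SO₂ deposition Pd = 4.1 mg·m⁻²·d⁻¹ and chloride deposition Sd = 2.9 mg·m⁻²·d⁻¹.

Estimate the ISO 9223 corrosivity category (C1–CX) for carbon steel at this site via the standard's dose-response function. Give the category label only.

carbon steel: T≤10 °C ⇒ hinge +0.150·(-14.3−10) = -3.6450
  SO₂ term: 1.77·4.1^0.52·exp(0.02·43-3.6450) = 0.2276
  Sd branch = 0.102·Sd^0.62·e^(0.033·RH+0.04·T) = 0.4604 μm/a
  r_corr = 0.2276 + 0.4604 = 0.688 μm/a
0.688 μm/a falls in (0, 1.3] for carbon steel → category C1

C1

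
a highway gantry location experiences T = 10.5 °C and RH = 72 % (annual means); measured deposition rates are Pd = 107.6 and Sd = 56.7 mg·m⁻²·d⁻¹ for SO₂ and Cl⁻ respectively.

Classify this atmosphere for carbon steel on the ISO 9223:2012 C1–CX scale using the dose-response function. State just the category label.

C5

carbon steel: f(T) = -0.054·(T−10) [T>10 °C] = -0.0270
  sulphur-dioxide contribution → 82.83 μm/a
  chloride contribution → 20.42 μm/a
  total first-year rate 103.2 μm/a
Category bounds: 80…200 μm/a bracket r_corr ⇒ C5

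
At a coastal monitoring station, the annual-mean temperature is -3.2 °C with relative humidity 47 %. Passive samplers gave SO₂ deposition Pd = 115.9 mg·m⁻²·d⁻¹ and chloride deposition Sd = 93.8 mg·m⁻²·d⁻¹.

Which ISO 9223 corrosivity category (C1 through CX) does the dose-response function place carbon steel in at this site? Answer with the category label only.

carbon steel: temperature factor f = +0.150·(-13.2) = -1.9800
  Pd branch = 1.77·Pd^0.52·e^(0.02·RH+f) = 7.407 μm/a
  Sd branch = 0.102·Sd^0.62·e^(0.033·RH+0.04·T) = 7.069 μm/a
  r_corr = 7.407 + 7.069 = 14.48 μm/a
Category bounds: 1.3…25 μm/a bracket r_corr ⇒ C2

C2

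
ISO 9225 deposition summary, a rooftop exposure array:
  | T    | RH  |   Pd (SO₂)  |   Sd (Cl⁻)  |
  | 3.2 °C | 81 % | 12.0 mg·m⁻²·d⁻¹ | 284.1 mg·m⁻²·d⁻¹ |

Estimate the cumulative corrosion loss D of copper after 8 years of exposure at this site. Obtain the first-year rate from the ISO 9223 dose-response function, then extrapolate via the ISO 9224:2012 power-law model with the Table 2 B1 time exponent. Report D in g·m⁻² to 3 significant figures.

D(8) = 54.8 g·m⁻²

copper: T≤10 °C ⇒ hinge +0.126·(3.2−10) = -0.8568
  Pd branch = 0.0053·Pd^0.26·e^(0.059·RH+f) = 0.5108 μm/a
  Sd branch = 0.01025·Sd^0.27·e^(0.036·RH+0.049·T) = 1.018 μm/a
  r_corr = 0.5108 + 1.018 = 1.529 μm/a
Long-term exponent b (ISO 9224 Table 2, B1) = 0.667
  D(8) = 1.529 × 8^0.667 = 1.529 × 4.003 = 6.119 μm
  Mass loss = 6.119 μm × 8.96 g/cm³ = 54.82 g·m⁻²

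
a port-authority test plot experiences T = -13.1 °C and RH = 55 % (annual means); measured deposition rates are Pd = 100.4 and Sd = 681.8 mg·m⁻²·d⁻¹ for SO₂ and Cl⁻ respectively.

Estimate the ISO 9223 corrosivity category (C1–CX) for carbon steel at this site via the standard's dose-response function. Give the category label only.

carbon steel: temperature factor f = +0.150·(-23.1) = -3.4650
  Pd branch = 1.77·Pd^0.52·e^(0.02·RH+f) = 1.827 μm/a
  Sd branch = 0.102·Sd^0.62·e^(0.033·RH+0.04·T) = 21.19 μm/a
  r_corr = 1.827 + 21.19 = 23.02 μm/a
Category bounds: 1.3…25 μm/a bracket r_corr ⇒ C2

C2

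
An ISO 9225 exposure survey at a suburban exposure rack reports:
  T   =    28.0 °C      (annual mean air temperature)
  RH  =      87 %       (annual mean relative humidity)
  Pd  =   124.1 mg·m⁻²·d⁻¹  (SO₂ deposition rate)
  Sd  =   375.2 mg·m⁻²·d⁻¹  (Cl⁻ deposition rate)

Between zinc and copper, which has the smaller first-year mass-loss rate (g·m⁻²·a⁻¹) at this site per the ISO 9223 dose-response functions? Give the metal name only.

copper

zinc: temperature factor f = -0.071·(18.0) = -1.2780
  Pd branch = 0.0129·Pd^0.44·e^(0.046·RH+f) = 1.64 μm/a
  Cl⁻ term: 0.0175·375.2^0.57·exp(0.008·87+0.085·28.0) = 11.12
  sum: 1.64 + 11.12 → r_corr = 12.76 μm/a
  mass loss = 12.76 μm/a × 7.14 g/cm³ = 91.13 g·m⁻²·a⁻¹
copper: temperature factor f = -0.080·(18.0) = -1.4400
  Pd branch = 0.0053·Pd^0.26·e^(0.059·RH+f) = 0.7456 μm/a
  Sd branch = 0.01025·Sd^0.27·e^(0.036·RH+0.049·T) = 4.59 μm/a
  sum: 0.7456 + 4.59 → r_corr = 5.336 μm/a
  mass loss = 5.336 μm/a × 8.96 g/cm³ = 47.81 g·m⁻²·a⁻¹
Ordering by g·m⁻²·a⁻¹: zinc (91.1) > copper (47.8)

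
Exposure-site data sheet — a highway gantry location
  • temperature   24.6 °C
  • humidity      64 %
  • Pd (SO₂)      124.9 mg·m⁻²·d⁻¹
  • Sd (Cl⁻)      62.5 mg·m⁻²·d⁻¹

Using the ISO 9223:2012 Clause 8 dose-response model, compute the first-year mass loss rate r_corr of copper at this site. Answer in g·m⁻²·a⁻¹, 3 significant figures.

copper: T>10 °C ⇒ hinge -0.080·(24.6−10) = -1.1680
  Pd branch = 0.0053·Pd^0.26·e^(0.059·RH+f) = 0.2524 μm/a
  Sd branch = 0.01025·Sd^0.27·e^(0.036·RH+0.049·T) = 1.046 μm/a
  sum: 0.2524 + 1.046 → r_corr = 1.299 μm/a
Convert to mass loss: 1.299 μm/a × 8.96 g/cm³ = 11.64 g·m⁻²·a⁻¹

r_corr = 11.6 g·m⁻²·a⁻¹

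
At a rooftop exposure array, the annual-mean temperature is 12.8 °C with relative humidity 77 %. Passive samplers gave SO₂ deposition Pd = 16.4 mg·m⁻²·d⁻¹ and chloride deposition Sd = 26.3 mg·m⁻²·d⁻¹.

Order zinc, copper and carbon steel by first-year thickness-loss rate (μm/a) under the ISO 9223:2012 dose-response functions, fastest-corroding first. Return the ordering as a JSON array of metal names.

zinc: temperature factor f = -0.071·(2.8) = -0.1988
  sulphur-dioxide contribution → 1.25 μm/a
  chloride contribution → 0.6201 μm/a
  ⇒ r_corr(zinc) = 1.87 μm/a
copper: f(T) = -0.080·(T−10) [T>10 °C] = -0.2240
  sulphur-dioxide contribution → 0.8239 μm/a
  chloride contribution → 0.7419 μm/a
  total first-year rate 1.566 μm/a
carbon steel: temperature factor f = -0.054·(2.8) = -0.1512
  sulphur-dioxide contribution → 30.4 μm/a
  chloride contribution → 16.4 μm/a
  ⇒ r_corr(carbon steel) = 46.8 μm/a
Ordering by μm/a: carbon steel (46.8) > zinc (1.87) > copper (1.57)

["carbon steel", "zinc", "copper"]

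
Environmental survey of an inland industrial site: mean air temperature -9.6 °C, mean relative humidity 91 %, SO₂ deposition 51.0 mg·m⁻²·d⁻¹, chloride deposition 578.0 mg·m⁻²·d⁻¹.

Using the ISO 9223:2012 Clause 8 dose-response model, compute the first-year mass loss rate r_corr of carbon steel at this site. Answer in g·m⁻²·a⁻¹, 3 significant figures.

r_corr = 602 g·m⁻²·a⁻¹

carbon steel: T≤10 °C ⇒ hinge +0.150·(-9.6−10) = -2.9400
  Pd branch = 1.77·Pd^0.52·e^(0.02·RH+f) = 4.462 μm/a
  Cl⁻ term: 0.102·578.0^0.62·exp(0.033·91+0.04·-9.6) = 72.18
  r_corr = 4.462 + 72.18 = 76.64 μm/a
Convert to mass loss: 76.64 μm/a × 7.85 g/cm³ = 601.6 g·m⁻²·a⁻¹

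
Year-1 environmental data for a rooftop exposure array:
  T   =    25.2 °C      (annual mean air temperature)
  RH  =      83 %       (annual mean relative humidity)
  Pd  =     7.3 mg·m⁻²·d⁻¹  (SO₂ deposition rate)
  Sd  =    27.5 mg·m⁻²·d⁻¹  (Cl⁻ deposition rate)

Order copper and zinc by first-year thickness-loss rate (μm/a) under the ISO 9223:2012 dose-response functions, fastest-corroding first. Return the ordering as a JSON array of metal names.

["zinc", "copper"]

copper: temperature factor f = -0.080·(15.2) = -1.2160
  Pd branch = 0.0053·Pd^0.26·e^(0.059·RH+f) = 0.3527 μm/a
  Cl⁻ term: 0.01025·27.5^0.27·exp(0.036·83+0.049·25.2) = 1.711
  sum: 0.3527 + 1.711 → r_corr = 2.064 μm/a
zinc: f(T) = -0.071·(T−10) [T>10 °C] = -1.0792
  Pd branch = 0.0129·Pd^0.44·e^(0.046·RH+f) = 0.4785 μm/a
  Cl⁻ term: 0.0175·27.5^0.57·exp(0.008·83+0.085·25.2) = 1.915
  r_corr = 0.4785 + 1.915 = 2.393 μm/a
Ordering by μm/a: zinc (2.39) > copper (2.06)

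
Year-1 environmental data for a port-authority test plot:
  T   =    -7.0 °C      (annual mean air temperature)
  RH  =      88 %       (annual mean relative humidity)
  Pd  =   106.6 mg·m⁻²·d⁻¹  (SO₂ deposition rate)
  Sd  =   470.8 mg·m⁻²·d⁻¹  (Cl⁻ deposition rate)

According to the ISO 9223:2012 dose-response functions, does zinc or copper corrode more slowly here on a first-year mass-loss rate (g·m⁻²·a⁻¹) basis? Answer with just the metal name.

zinc: f(T) = +0.038·(T−10) [T≤10 °C] = -0.6460
  Pd branch = 0.0129·Pd^0.44·e^(0.046·RH+f) = 3.022 μm/a
  Sd branch = 0.0175·Sd^0.57·e^(0.008·RH+0.085·T) = 0.6515 μm/a
  r_corr = 3.022 + 0.6515 = 3.673 μm/a
  mass loss = 3.673 μm/a × 7.14 g/cm³ = 26.23 g·m⁻²·a⁻¹
copper: T≤10 °C ⇒ hinge +0.126·(-7.0−10) = -2.1420
  SO₂ term: 0.0053·106.6^0.26·exp(0.059·88-2.1420) = 0.3768
  Sd branch = 0.01025·Sd^0.27·e^(0.036·RH+0.049·T) = 0.9105 μm/a
  r_corr = 0.3768 + 0.9105 = 1.287 μm/a
  mass loss = 1.287 μm/a × 8.96 g/cm³ = 11.53 g·m⁻²·a⁻¹
Ordering by g·m⁻²·a⁻¹: zinc (26.2) > copper (11.5)

copper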